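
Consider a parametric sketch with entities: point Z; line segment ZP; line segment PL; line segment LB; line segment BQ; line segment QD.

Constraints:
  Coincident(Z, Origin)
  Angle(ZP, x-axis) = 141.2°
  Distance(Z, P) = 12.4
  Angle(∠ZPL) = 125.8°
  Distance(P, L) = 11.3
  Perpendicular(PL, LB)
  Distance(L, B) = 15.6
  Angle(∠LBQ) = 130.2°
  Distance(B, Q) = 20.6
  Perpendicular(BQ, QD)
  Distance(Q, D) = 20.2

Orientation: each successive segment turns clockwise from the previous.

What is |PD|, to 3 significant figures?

22.1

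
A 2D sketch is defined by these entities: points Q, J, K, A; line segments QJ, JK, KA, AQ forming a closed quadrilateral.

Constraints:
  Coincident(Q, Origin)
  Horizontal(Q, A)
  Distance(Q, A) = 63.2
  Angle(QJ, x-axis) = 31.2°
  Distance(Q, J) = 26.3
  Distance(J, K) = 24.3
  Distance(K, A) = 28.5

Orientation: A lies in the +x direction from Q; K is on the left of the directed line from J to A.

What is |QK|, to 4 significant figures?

50.38

Q is at the origin; Q and A share the same y with |QA| = 63.2 and A in +x, so A = (63.2, 0). QJ runs at 31.2° with |QJ| = 26.3, so J = (22.50, 13.62). K is determined by |JK| = 24.3 and |KA| = 28.5 together: it lies at the intersection of circle(J, 24.3) and circle(A, 28.5). With |JA| = 42.92, the foot of the radical line on JA is 18.88 from J and the perpendicular offset is √(24.3² − 18.88²) = 15.30. Taking the left-of-JA solution: K = (45.25, 22.14).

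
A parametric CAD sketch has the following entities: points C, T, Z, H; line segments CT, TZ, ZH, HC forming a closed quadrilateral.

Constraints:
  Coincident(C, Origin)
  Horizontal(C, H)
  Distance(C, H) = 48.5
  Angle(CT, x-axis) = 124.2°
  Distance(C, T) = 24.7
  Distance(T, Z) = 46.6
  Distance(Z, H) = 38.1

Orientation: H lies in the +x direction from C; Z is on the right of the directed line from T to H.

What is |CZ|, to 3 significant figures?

22.0

C is at the origin; CH is horizontal with |CH| = 48.5 and H in +x, so H = (48.5, 0). CT runs at 124.2° with |CT| = 24.7, so T = (-13.9, 20.4). Z is determined by |TZ| = 46.6 and |ZH| = 38.1 together: it lies at the intersection of circle(T, 46.6) and circle(H, 38.1). With |TH| = 65.6, the foot of the radical line on TH is 38.3 from T and the perpendicular offset is √(46.6² − 38.3²) = 26.5. Taking the right-of-TH solution: Z = (14.3, -16.7).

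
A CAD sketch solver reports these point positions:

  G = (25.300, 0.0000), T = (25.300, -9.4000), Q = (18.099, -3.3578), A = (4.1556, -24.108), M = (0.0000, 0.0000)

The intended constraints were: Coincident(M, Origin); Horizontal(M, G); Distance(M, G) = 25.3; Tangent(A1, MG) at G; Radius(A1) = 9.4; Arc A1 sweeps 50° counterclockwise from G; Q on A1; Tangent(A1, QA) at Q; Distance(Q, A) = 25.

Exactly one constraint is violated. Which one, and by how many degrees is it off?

Tangent(A1, QA) at Q — off by 6.10°.

M = (0.00, 0.00) ✓; M.y = 0.00, G.y = 0.00 ✓; |MG| = 25.30 ✓; ∠(TG, GM) = 90.00° ✓; |TG| = 9.400 ✓; bearing(T→Q) − bearing(T→G) = 50.00° ✓; |TQ| = 9.400 ✓; ∠(TQ, QA) = 83.90° ✗; |QA| = 25.00 ✓.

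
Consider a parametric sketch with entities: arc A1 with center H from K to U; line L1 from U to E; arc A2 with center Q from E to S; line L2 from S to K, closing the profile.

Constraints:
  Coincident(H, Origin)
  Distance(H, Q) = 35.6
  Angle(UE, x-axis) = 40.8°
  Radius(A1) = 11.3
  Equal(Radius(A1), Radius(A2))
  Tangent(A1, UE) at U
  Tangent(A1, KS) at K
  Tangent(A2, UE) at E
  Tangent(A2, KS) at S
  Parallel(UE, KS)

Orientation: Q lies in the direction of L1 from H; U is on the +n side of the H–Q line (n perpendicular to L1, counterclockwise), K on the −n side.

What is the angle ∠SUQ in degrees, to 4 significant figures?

14.80°

The slot axis is L1's direction at 40.8°, so u = (cos 40.8°, sin 40.8°) = (0.7570, 0.6534) and n = (−sin 40.8°, cos 40.8°) = (-0.6534, 0.7570). H is at the origin and Q lies 35.6 along u from H, so Q = 35.6·u = (26.95, 23.26). Tangency of A1 to both parallel lines with radius 11.3 puts U and K at H ± 11.3·n: U = (-7.384, 8.554), K = (7.384, -8.554). Equal radii place E and S the same way about Q: E = Q + 11.3·n = (19.57, 31.82), S = Q − 11.3·n = (34.33, 14.71). Then cos ∠SUQ = US·UQ / (|US||UQ|), giving 14.80°.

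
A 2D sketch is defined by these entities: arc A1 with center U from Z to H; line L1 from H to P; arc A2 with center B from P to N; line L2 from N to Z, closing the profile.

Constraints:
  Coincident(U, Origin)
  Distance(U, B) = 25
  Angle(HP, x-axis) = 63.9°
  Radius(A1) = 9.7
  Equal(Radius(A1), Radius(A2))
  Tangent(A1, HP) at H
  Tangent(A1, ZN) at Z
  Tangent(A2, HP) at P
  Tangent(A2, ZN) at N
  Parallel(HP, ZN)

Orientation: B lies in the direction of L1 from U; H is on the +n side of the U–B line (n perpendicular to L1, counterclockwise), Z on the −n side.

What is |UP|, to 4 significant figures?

26.82

The slot axis is L1's direction at 63.9°, so u = (cos 63.9°, sin 63.9°) = (0.4399, 0.8980) and n = (−sin 63.9°, cos 63.9°) = (-0.8980, 0.4399). U is at the origin and B lies 25.0 along u from U, so B = 25.0·u = (11.00, 22.45). Tangency of A1 to both parallel lines with radius 9.7 puts H and Z at U ± 9.7·n: H = (-8.711, 4.267), Z = (8.711, -4.267). Equal radii place P and N the same way about B: P = B + 9.7·n = (2.288, 26.72), N = B − 9.7·n = (19.71, 18.18). Then |UP| = |P − U| = 26.82.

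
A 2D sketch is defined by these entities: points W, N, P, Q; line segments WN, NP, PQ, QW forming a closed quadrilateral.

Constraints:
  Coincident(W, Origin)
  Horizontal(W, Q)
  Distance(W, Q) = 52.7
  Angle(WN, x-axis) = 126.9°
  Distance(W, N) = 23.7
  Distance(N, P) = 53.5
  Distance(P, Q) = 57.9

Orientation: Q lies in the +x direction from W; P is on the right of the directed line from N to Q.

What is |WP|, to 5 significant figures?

31.596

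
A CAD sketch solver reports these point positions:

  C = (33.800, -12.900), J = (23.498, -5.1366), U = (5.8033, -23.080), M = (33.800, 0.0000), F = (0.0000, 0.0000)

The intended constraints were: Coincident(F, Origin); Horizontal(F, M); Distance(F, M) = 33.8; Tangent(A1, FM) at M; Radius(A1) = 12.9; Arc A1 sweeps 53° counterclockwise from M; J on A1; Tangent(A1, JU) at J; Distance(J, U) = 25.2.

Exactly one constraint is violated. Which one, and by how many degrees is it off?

Tangent(A1, JU) at J — off by 7.60°.

F = (0.00, 0.00) ✓; F.y = 0.00, M.y = 0.00 ✓; |FM| = 33.80 ✓; ∠(CM, MF) = 90.00° ✓; |CM| = 12.90 ✓; bearing(C→J) − bearing(C→M) = 53.00° ✓; |CJ| = 12.90 ✓; ∠(CJ, JU) = 97.60° ✗; |JU| = 25.20 ✓.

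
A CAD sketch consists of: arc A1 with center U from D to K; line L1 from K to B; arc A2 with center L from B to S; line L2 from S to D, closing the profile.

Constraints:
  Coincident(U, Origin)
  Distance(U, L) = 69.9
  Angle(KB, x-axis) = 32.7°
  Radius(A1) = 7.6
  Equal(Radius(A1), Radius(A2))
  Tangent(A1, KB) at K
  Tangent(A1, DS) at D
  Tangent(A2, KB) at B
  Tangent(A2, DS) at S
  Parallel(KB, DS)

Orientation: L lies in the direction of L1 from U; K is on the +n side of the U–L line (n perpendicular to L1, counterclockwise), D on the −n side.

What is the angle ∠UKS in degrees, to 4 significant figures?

77.73°

Tangency of A1 to both parallel lines with radius 7.6 puts K and D at U ± 7.6·n: K = (-4.106, 6.395), D = (4.106, -6.395). Equal radii place B and S the same way about L: B = L + 7.6·n = (54.72, 44.16), S = L − 7.6·n = (62.93, 31.37). Then cos ∠UKS = KU·KS / (|KU||KS|), giving 77.73°.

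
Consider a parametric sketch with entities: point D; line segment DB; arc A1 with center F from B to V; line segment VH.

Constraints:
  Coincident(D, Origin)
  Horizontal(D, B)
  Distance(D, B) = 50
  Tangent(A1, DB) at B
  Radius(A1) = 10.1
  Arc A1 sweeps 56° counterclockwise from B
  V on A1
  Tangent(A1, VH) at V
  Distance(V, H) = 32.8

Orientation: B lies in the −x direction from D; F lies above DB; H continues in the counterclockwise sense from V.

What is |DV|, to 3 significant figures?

41.9

A1 meets DB tangentially, so FB is at right angles to DB, so F = B + (0, 10.1) = (-50.0, 10.1). On A1, B sits at bearing -90° from F; a 56° counterclockwise sweep puts V at bearing -34°, so V = F + 10.1·(cos -34°, sin -34°) = (-41.6, 4.45). Then |DV| = |V − D| = 41.9.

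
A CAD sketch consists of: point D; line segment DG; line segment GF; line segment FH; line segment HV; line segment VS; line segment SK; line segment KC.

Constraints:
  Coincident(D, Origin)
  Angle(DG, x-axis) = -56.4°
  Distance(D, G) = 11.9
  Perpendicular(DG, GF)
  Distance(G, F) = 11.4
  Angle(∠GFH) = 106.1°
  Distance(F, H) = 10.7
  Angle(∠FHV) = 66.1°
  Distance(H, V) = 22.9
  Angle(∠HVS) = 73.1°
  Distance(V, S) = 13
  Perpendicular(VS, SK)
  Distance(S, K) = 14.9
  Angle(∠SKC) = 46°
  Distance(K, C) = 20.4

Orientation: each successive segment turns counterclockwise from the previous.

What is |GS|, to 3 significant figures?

5.46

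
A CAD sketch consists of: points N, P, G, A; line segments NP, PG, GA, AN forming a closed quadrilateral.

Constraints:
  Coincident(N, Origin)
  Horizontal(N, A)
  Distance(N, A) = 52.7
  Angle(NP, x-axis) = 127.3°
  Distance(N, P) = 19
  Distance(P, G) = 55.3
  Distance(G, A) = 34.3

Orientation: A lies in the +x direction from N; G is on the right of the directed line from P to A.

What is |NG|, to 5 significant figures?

36.591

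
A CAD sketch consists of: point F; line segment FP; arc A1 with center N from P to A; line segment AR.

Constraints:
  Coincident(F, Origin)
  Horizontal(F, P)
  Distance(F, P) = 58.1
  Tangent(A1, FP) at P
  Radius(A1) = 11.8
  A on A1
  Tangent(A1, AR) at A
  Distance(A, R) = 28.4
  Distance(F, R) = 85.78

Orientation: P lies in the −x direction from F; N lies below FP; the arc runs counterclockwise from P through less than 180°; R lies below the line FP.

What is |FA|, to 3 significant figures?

69.8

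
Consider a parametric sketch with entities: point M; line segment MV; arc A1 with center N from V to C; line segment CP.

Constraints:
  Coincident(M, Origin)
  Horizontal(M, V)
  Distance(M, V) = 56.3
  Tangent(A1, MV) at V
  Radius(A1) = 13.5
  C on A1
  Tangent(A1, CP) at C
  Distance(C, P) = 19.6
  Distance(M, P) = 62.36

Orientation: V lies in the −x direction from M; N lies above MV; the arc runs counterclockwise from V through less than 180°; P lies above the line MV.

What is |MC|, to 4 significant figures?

47.30

Checks: M = (0.00, 0.00) ✓; |NC| = 13.50 ✓; ∠(NC, CP) = 90.00° ✓; |CP| = 19.60 ✓; |MP| = 62.36 ✓.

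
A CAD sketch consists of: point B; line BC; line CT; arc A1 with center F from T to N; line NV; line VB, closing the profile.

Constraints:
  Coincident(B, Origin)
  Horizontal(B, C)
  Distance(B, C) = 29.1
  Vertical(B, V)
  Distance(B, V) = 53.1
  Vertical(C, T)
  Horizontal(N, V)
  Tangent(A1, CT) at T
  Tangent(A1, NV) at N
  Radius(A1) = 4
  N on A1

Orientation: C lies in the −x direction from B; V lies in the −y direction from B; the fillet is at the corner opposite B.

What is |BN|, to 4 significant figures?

58.73

B is at the origin; BC is horizontal with |BC| = 29.1 and C on the −x side, so C = (-29.10, 0.000). B and V share the same x with |BV| = 53.1 and V on the −y side, so V = (0.000, -53.10). The virtual corner opposite B is at (-29.10, -53.10). Since A1 is tangent to CT there, FT ⟂ CT and A1 meets NV tangentially, so FN is at right angles to NV, with radius 4.0, so the center F sits 4.0 in from both sides at F = (-25.10, -49.10). That places the tangent points at T = (-29.10, -49.10) on CT and N = (-25.10, -53.10) on NV. Then |BN| = |N − B| = 58.73.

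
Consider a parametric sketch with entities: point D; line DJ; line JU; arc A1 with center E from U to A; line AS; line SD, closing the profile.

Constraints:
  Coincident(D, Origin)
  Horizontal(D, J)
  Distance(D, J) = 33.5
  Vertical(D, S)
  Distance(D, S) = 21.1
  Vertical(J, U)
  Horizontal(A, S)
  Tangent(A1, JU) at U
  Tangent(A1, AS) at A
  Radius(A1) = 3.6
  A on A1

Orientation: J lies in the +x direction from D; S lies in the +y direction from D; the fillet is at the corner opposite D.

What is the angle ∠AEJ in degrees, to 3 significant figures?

168°

The virtual corner opposite D is at (33.5, 21.1). The tangent condition forces EU to be normal to JU and A1 meets AS tangentially, so EA is at right angles to AS, with radius 3.6, so the center E sits 3.6 in from both sides at E = (29.9, 17.5). That places the tangent points at U = (33.5, 17.5) on JU and A = (29.9, 21.1) on AS. Then cos ∠AEJ = EA·EJ / (|EA||EJ|), giving 168°.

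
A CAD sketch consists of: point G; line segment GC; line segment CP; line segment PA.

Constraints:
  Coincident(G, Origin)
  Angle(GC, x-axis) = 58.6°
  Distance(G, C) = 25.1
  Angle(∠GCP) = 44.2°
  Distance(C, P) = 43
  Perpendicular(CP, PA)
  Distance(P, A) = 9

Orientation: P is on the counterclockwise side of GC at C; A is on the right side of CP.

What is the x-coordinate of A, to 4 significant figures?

-30.81

∠GCP = 44.2°, so CP runs at 58.6° + (180° − 44.2°) = 194.4° from the x-axis; with |CP| = 43.0, P = C + 43.0·(cos 194.4°, sin 194.4°) = (-28.57, 10.73). CP is perpendicular to PA; with |PA| = 9.0 on the right of CP, A = P + 9.0·(-0.2487, 0.9686) = (-30.81, 19.45). So A.x = -30.81.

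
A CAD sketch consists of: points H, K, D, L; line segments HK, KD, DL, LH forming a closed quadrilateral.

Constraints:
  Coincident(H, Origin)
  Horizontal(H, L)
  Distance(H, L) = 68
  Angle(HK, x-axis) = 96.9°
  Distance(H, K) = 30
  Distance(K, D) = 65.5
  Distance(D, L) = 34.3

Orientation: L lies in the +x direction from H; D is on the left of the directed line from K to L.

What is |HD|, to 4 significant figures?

70.39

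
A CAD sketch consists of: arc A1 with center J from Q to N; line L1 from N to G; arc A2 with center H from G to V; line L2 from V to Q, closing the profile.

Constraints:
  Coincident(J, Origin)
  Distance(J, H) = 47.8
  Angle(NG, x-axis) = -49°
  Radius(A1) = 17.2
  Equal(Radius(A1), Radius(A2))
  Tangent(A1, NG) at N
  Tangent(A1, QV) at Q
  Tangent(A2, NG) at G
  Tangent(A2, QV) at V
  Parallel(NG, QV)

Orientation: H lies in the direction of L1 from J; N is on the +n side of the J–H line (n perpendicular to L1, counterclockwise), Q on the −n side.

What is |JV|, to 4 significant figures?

50.80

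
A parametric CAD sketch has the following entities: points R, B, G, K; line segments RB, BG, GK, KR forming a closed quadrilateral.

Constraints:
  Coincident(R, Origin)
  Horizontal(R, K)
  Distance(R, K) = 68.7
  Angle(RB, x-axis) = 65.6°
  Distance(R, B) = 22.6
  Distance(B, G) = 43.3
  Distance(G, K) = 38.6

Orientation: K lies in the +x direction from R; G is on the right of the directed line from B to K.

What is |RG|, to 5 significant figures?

36.743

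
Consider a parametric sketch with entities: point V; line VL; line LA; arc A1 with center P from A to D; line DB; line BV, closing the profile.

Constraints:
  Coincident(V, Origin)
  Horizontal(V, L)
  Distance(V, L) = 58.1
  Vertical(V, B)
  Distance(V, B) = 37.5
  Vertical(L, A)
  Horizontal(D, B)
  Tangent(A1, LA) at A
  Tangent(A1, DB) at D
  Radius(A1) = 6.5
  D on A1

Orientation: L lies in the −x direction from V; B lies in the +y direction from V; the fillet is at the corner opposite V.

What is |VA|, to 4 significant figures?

65.85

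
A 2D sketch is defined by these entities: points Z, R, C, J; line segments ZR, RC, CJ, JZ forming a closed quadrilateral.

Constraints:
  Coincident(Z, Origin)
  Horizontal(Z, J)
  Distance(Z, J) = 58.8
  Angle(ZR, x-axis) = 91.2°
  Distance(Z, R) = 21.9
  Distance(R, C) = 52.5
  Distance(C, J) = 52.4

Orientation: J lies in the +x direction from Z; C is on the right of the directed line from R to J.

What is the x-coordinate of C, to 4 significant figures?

14.74

Z is at the origin; ZJ is horizontal with |ZJ| = 58.8 and J in +x, so J = (58.8, 0). ZR runs at 91.2° with |ZR| = 21.9, so R = (-0.4586, 21.90). C is determined by |RC| = 52.5 and |CJ| = 52.4 together: it lies at the intersection of circle(R, 52.5) and circle(J, 52.4). With |RJ| = 63.17, the foot of the radical line on RJ is 31.67 from R and the perpendicular offset is √(52.5² − 31.67²) = 41.87. Taking the right-of-RJ solution: C = (14.74, -28.36).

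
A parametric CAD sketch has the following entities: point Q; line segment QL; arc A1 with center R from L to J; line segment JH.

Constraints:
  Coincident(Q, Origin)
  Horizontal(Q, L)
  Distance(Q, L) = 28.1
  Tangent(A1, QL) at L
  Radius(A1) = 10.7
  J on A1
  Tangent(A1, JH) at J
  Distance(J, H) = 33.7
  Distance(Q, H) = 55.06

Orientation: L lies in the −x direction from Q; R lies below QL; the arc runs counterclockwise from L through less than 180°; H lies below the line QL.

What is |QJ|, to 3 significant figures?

40.7

Q is at the origin; Q and L share the same y with |QL| = 28.1 and L on the −x side, so L = (-28.1, 0.00). The tangent condition forces RL to be normal to QL, so R = L + (0, -10.7) = (-28.1, -10.7). Since RJ ⟂ JH (tangency), |RH| = √(10.7² + 33.7²) = 35.4 regardless of where J sits on A1. So H lies on both circle(Q, 55.06) and circle(R, 35.4); the below-QL intersection is H = (-30.3, -46.0). J is the foot of the tangent from H: J = (-38.5, -13.3).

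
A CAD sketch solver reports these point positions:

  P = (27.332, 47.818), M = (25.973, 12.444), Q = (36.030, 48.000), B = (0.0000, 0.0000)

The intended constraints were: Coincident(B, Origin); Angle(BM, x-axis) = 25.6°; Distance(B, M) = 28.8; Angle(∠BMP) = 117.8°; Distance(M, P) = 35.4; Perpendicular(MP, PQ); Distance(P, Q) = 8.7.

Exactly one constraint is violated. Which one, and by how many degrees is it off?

Perpendicular(MP, PQ) — off by 3.40°.

B = (0.00, 0.00) ✓; BM at 25.60° ✓; |BM| = 28.80 ✓; ∠BMP = 117.8° ✓; |MP| = 35.40 ✓; ∠(MP, PQ) = 86.60° ✗; |PQ| = 8.700 ✓.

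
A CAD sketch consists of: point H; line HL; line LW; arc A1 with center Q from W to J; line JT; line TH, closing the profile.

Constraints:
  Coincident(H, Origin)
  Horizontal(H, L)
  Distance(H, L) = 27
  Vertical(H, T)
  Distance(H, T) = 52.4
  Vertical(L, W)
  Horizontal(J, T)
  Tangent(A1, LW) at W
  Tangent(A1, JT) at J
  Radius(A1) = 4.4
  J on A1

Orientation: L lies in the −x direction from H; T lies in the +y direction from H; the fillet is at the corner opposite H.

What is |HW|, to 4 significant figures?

55.07

H is at the origin; HL is horizontal with |HL| = 27.0 and L on the −x side, so L = (-27.00, 0.000). HT is vertical with |HT| = 52.4 and T on the +y side, so T = (0.000, 52.40). The virtual corner opposite H is at (-27.00, 52.40). Tangency of A1 to LW means the radius QW is perpendicular to LW and since A1 is tangent to JT there, QJ ⟂ JT, with radius 4.4, so the center Q sits 4.4 in from both sides at Q = (-22.60, 48.00). That places the tangent points at W = (-27.00, 48.00) on LW and J = (-22.60, 52.40) on JT. Then |HW| = |W − H| = 55.07.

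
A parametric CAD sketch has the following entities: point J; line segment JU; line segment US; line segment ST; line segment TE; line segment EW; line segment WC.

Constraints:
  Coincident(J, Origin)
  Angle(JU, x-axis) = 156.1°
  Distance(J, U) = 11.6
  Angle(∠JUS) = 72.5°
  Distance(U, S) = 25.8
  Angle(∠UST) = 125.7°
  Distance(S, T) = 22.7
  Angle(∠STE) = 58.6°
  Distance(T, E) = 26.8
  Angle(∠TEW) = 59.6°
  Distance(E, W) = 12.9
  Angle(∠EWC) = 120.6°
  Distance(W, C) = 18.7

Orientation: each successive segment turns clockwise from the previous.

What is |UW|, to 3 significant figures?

20.1

J is at the origin; JU runs at 156.1° with length 11.6, so U = (-10.6, 4.70). ∠JUS = 72.5° gives US at 48.6° from the x-axis; with |US| = 25.8, S = (6.46, 24.1). ∠UST = 125.7° gives ST at -5.70° from the x-axis; with |ST| = 22.7, T = (29.0, 21.8). ∠STE = 58.6° gives TE at -127° from the x-axis; with |TE| = 26.8, E = (12.9, 0.423). ∠TEW = 59.6° gives EW at 112° from the x-axis; with |EW| = 12.9, W = (7.94, 12.3). Then |UW| = |W − U| = 20.1.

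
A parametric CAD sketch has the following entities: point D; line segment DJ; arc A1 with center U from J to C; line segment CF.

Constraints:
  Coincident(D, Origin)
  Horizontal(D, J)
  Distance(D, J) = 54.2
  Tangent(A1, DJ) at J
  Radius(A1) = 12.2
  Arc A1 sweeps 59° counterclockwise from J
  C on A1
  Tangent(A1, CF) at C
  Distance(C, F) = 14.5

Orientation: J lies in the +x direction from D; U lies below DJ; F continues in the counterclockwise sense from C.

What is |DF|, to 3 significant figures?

40.6

D is at the origin; DJ is horizontal with |DJ| = 54.2 and J on the +x side, so J = (54.2, 0.00). Tangency of A1 to DJ means the radius UJ is perpendicular to DJ, so U = J + (0, -12.2) = (54.2, -12.2). On A1, J sits at bearing 90° from U; a 59° counterclockwise sweep puts C at bearing 149°, so C = U + 12.2·(cos 149°, sin 149°) = (43.7, -5.92). Since A1 is tangent to CF there, UC ⟂ CF, so CF runs along (−sin 149°, cos 149°); with |CF| = 14.5, F = (36.3, -18.3). Then |DF| = |F − D| = 40.6.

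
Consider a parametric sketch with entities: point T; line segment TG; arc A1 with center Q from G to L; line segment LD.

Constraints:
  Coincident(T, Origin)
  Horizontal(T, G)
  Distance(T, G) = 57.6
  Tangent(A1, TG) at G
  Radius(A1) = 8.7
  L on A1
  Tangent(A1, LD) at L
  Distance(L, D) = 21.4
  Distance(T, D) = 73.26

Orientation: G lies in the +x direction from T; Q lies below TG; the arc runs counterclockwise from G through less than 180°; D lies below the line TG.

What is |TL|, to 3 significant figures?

53.7

Checks: |TG| = 57.60 ✓; |QL| = 8.700 ✓; ∠(QL, LD) = 90.00° ✓; |LD| = 21.40 ✓; |TD| = 73.26 ✓.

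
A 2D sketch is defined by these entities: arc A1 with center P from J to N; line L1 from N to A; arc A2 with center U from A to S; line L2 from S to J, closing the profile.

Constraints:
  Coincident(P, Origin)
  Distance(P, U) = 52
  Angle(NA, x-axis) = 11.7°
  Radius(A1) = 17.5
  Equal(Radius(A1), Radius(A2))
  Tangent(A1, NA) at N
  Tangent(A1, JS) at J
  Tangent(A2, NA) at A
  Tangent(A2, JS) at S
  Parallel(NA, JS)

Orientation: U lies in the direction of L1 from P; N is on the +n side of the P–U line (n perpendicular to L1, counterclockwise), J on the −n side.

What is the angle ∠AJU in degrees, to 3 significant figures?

15.3°

The slot axis is L1's direction at 11.7°, so u = (cos 11.7°, sin 11.7°) = (0.979, 0.203) and n = (−sin 11.7°, cos 11.7°) = (-0.203, 0.979). P is at the origin and U lies 52.0 along u from P, so U = 52.0·u = (50.9, 10.5). Tangency of A1 to both parallel lines with radius 17.5 puts N and J at P ± 17.5·n: N = (-3.55, 17.1), J = (3.55, -17.1). Equal radii place A and S the same way about U: A = U + 17.5·n = (47.4, 27.7), S = U − 17.5·n = (54.5, -6.59). Then cos ∠AJU = JA·JU / (|JA||JU|), giving 15.3°.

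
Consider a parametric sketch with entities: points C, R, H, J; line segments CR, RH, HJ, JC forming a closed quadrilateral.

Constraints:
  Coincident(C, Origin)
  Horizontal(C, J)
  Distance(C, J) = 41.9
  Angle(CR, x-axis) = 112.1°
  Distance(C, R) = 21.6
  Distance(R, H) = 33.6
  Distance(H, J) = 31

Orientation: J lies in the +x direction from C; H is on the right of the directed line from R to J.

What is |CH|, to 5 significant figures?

13.704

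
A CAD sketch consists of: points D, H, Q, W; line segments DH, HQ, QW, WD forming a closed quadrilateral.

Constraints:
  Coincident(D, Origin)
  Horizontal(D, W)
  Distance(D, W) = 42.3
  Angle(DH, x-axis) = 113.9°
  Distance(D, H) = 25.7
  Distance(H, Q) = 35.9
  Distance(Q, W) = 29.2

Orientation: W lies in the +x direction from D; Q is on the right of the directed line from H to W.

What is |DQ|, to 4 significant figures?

13.75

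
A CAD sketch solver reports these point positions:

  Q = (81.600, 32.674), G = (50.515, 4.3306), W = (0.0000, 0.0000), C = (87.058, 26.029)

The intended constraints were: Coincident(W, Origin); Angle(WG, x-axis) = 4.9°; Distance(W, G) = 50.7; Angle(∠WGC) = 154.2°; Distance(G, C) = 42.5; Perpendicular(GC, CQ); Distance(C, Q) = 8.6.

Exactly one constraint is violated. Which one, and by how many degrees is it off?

Perpendicular(GC, CQ) — off by 8.70°.

W = (0.00, 0.00) ✓; WG at 4.900° ✓; |WG| = 50.70 ✓; ∠WGC = 154.2° ✓; |GC| = 42.50 ✓; ∠(GC, CQ) = 98.70° ✗; |CQ| = 8.599 ✓.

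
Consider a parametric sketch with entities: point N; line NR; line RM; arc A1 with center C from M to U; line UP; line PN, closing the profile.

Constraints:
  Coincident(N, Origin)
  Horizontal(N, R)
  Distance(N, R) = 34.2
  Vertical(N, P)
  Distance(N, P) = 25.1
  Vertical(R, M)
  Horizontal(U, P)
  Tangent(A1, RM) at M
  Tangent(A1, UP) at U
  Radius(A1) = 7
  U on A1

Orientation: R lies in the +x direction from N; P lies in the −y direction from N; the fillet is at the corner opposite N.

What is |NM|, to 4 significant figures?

38.69

N is at the origin; N and R share the same y with |NR| = 34.2 and R on the +x side, so R = (34.20, 0.000). N and P share the same x with |NP| = 25.1 and P on the −y side, so P = (0.000, -25.10). The virtual corner opposite N is at (34.20, -25.10). The tangent condition forces CM to be normal to RM and tangency of A1 to UP means the radius CU is perpendicular to UP, with radius 7.0, so the center C sits 7.0 in from both sides at C = (27.20, -18.10). That places the tangent points at M = (34.20, -18.10) on RM and U = (27.20, -25.10) on UP. Then |NM| = |M − N| = 38.69.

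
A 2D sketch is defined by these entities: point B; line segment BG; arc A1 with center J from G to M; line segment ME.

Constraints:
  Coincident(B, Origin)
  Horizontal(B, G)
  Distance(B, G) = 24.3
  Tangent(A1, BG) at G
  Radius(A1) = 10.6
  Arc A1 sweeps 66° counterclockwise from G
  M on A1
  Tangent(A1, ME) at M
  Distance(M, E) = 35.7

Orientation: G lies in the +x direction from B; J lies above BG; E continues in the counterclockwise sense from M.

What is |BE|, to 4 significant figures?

62.18

B is at the origin; BG is horizontal with |BG| = 24.3 and G on the +x side, so G = (24.30, 0.000). Since A1 is tangent to BG there, JG ⟂ BG, so J = G + (0, 10.6) = (24.30, 10.60). On A1, G sits at bearing -90° from J; a 66° counterclockwise sweep puts M at bearing -24°, so M = J + 10.6·(cos -24°, sin -24°) = (33.98, 6.289). Since A1 is tangent to ME there, JM ⟂ ME, so ME runs along (−sin -24°, cos -24°); with |ME| = 35.7, E = (48.50, 38.90). Then |BE| = |E − B| = 62.18.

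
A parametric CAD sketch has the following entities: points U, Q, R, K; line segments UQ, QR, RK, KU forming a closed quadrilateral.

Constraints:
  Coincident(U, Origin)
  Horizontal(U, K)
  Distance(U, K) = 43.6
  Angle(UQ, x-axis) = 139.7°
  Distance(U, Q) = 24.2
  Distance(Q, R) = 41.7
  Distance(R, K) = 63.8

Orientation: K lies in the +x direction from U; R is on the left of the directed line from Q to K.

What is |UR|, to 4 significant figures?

50.64

U is at the origin; UK is horizontal with |UK| = 43.6 and K in +x, so K = (43.6, 0). UQ runs at 139.7° with |UQ| = 24.2, so Q = (-18.46, 15.65). R is determined by |QR| = 41.7 and |RK| = 63.8 together: it lies at the intersection of circle(Q, 41.7) and circle(K, 63.8). With |QK| = 64.00, the foot of the radical line on QK is 13.78 from Q and the perpendicular offset is √(41.7² − 13.78²) = 39.36. Taking the left-of-QK solution: R = (4.535, 50.44).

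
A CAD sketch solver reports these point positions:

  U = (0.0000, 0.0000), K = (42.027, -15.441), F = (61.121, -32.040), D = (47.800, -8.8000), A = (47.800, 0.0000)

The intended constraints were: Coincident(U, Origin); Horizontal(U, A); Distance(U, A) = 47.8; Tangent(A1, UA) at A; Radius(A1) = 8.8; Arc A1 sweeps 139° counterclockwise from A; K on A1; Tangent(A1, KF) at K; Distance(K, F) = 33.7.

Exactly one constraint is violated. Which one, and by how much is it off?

Distance(K, F) = 33.7 — off by 8.40.

U = (0.00, 0.00) ✓; U.y = 0.00, A.y = 0.00 ✓; |UA| = 47.80 ✓; ∠(DA, AU) = 90.00° ✓; |DA| = 8.800 ✓; bearing(D→K) − bearing(D→A) = 139.0° ✓; |DK| = 8.799 ✓; ∠(DK, KF) = 90.00° ✓; |KF| = 25.30 ✗.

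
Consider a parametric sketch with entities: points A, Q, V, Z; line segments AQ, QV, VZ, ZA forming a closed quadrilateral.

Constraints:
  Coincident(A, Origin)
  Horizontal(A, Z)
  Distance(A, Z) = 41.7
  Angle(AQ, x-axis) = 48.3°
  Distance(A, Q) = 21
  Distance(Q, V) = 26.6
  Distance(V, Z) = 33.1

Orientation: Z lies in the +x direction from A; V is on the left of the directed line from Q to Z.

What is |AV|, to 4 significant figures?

47.44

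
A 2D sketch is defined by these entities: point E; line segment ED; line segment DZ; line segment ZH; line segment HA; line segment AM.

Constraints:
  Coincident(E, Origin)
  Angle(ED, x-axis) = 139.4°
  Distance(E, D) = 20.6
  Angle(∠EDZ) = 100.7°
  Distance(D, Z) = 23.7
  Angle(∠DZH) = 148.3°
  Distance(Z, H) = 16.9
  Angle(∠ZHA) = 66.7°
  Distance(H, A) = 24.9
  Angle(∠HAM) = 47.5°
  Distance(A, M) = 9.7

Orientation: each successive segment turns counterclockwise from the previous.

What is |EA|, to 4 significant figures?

21.70

∠DZH = 148.3° gives ZH at -109.6° from the x-axis; with |ZH| = 16.9, H = (-39.81, -17.33). ∠ZHA = 66.7° gives HA at 3.700° from the x-axis; with |HA| = 24.9, A = (-14.96, -15.73). Then |EA| = |A − E| = 21.70.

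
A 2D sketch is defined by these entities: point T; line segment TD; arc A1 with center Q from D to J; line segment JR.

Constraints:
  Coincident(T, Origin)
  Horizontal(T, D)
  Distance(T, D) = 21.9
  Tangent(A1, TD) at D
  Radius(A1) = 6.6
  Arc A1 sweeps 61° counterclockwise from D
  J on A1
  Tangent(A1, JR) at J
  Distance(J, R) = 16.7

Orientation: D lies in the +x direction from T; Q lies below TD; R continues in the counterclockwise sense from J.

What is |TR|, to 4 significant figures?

19.72

On A1, D sits at bearing 90° from Q; a 61° counterclockwise sweep puts J at bearing 151°, so J = Q + 6.6·(cos 151°, sin 151°) = (16.13, -3.400). The tangent condition forces QJ to be normal to JR, so JR runs along (−sin 151°, cos 151°); with |JR| = 16.7, R = (8.031, -18.01). Then |TR| = |R − T| = 19.72.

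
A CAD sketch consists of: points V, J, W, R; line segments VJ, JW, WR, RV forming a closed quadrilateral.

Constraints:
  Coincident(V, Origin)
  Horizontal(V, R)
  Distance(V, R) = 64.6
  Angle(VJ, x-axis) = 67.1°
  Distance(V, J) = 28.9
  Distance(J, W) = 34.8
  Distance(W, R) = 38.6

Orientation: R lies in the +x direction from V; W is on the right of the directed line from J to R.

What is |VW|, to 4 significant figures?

26.72

V is at the origin; V and R share the same y with |VR| = 64.6 and R in +x, so R = (64.6, 0). VJ runs at 67.1° with |VJ| = 28.9, so J = (11.25, 26.62). W is determined by |JW| = 34.8 and |WR| = 38.6 together: it lies at the intersection of circle(J, 34.8) and circle(R, 38.6). With |JR| = 59.63, the foot of the radical line on JR is 27.47 from J and the perpendicular offset is √(34.8² − 27.47²) = 21.36. Taking the right-of-JR solution: W = (26.29, -4.756).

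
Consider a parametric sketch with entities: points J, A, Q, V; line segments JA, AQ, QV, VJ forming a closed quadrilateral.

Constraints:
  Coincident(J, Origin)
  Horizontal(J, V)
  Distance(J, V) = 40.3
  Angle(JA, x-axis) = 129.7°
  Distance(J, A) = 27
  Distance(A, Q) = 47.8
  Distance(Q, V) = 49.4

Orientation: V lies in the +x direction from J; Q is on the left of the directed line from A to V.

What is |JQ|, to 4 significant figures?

51.79

J is at the origin; JV is horizontal with |JV| = 40.3 and V in +x, so V = (40.3, 0). JA runs at 129.7° with |JA| = 27.0, so A = (-17.25, 20.77). Q is determined by |AQ| = 47.8 and |QV| = 49.4 together: it lies at the intersection of circle(A, 47.8) and circle(V, 49.4). With |AV| = 61.18, the foot of the radical line on AV is 29.32 from A and the perpendicular offset is √(47.8² − 29.32²) = 37.75. Taking the left-of-AV solution: Q = (23.15, 46.33).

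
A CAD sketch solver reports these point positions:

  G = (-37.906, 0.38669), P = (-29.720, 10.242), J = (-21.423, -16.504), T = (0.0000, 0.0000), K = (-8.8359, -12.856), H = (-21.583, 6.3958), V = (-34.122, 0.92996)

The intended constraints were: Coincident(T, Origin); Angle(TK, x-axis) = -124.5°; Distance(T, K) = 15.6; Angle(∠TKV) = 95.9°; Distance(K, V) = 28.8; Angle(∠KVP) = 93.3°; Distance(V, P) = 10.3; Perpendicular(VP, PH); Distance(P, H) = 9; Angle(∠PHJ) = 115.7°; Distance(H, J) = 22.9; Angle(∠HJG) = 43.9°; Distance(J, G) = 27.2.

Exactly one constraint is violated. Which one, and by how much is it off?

Distance(J, G) = 27.2 — off by 3.60.

T = (0.00, 0.00) ✓; TK at -124.5° ✓; |TK| = 15.60 ✓; ∠TKV = 95.90° ✓; |KV| = 28.80 ✓; ∠KVP = 93.30° ✓; |VP| = 10.30 ✓; ∠(VP, PH) = 90.00° ✓; |PH| = 9.000 ✓; ∠PHJ = 115.7° ✓; |HJ| = 22.90 ✓; ∠HJG = 43.90° ✓; |JG| = 23.60 ✗.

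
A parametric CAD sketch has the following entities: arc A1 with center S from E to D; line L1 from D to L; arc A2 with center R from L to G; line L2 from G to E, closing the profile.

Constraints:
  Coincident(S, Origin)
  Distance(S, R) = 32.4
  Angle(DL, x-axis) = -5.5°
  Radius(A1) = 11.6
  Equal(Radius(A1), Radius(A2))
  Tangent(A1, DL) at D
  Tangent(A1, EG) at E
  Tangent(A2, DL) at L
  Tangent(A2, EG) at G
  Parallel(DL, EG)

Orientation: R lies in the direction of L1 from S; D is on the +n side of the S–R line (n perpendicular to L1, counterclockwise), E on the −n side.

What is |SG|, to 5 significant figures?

34.414

The slot axis is L1's direction at -5.5°, so u = (cos -5.5°, sin -5.5°) = (0.99540, -0.095846) and n = (−sin -5.5°, cos -5.5°) = (0.095846, 0.99540). S is at the origin and R lies 32.4 along u from S, so R = 32.4·u = (32.251, -3.1054). Tangency of A1 to both parallel lines with radius 11.6 puts D and E at S ± 11.6·n: D = (1.1118, 11.547), E = (-1.1118, -11.547). Equal radii place L and G the same way about R: L = R + 11.6·n = (33.363, 8.4412), G = R − 11.6·n = (31.139, -14.652). Then |SG| = |G − S| = 34.414.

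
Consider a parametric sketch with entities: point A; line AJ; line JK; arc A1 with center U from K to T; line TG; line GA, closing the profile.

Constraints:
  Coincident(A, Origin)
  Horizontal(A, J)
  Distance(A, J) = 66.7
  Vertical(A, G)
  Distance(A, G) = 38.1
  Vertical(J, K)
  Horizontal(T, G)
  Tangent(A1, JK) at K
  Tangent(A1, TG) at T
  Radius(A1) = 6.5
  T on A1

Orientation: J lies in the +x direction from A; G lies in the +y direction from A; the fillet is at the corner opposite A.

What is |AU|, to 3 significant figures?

68.0

A is at the origin; A and J share the same y with |AJ| = 66.7 and J on the +x side, so J = (66.7, 0.00). A and G share the same x with |AG| = 38.1 and G on the +y side, so G = (0.00, 38.1). The virtual corner opposite A is at (66.7, 38.1). Tangency of A1 to JK means the radius UK is perpendicular to JK and since A1 is tangent to TG there, UT ⟂ TG, with radius 6.5, so the center U sits 6.5 in from both sides at U = (60.2, 31.6). Then |AU| = |U − A| = 68.0.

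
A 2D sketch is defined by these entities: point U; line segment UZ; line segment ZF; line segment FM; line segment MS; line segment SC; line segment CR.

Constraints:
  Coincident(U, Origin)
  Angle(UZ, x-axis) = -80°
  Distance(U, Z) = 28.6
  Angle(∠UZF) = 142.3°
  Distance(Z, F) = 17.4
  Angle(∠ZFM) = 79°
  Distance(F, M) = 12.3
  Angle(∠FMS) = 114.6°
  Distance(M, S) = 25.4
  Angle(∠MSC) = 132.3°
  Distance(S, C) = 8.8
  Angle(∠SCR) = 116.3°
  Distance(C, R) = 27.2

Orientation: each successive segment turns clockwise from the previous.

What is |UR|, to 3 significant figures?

32.7

∠MSC = 132.3° gives SC at 28.2° from the x-axis; with |SC| = 8.8, C = (1.22, -7.09). ∠SCR = 116.3° gives CR at -35.5° from the x-axis; with |CR| = 27.2, R = (23.4, -22.9). Then |UR| = |R − U| = 32.7.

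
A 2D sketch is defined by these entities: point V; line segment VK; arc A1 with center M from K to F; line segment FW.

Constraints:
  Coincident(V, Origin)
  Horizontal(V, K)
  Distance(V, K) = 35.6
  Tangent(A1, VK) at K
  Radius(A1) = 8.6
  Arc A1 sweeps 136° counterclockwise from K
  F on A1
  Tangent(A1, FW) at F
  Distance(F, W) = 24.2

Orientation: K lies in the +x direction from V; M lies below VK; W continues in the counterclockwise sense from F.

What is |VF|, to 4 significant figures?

33.11

V is at the origin; V and K share the same y with |VK| = 35.6 and K on the +x side, so K = (35.60, 0.000). Since A1 is tangent to VK there, MK ⟂ VK, so M = K + (0, -8.6) = (35.60, -8.600). On A1, K sits at bearing 90° from M; a 136° counterclockwise sweep puts F at bearing 226°, so F = M + 8.6·(cos 226°, sin 226°) = (29.63, -14.79). Then |VF| = |F − V| = 33.11.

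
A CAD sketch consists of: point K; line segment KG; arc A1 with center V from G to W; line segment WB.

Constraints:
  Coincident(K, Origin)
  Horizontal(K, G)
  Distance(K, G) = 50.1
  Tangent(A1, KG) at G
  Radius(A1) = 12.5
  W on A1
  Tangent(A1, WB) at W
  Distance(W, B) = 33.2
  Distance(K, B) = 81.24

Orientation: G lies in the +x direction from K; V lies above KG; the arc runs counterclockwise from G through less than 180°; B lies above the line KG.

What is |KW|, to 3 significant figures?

63.1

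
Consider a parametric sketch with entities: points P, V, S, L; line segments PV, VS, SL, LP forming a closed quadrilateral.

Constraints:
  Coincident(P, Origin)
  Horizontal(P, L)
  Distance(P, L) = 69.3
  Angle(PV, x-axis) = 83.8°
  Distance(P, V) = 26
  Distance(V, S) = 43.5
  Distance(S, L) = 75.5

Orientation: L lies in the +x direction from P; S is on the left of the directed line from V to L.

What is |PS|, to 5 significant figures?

67.709

Checks: |VS| = 43.50 ✓; |SL| = 75.50 ✓.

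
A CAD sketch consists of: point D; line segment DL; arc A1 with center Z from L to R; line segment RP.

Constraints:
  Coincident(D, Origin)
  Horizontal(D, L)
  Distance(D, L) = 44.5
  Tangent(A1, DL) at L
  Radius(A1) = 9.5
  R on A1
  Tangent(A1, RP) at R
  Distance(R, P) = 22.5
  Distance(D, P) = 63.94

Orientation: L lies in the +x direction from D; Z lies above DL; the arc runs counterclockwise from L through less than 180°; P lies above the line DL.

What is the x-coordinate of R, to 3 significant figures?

54.0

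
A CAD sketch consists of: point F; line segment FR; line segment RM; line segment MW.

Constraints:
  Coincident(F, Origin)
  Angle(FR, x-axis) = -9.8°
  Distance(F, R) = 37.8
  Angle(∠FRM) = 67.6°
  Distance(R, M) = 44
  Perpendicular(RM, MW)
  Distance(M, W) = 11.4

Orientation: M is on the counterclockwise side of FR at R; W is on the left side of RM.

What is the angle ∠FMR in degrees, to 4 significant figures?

49.74°

F is at the origin; FR runs at -9.8° with length 37.8, so R = 37.8·(cos -9.8°, sin -9.8°) = (37.25, -6.434). ∠FRM = 67.6°, so RM runs at -9.8° + (180° − 67.6°) = 102.6° from the x-axis; with |RM| = 44.0, M = R + 44.0·(cos 102.6°, sin 102.6°) = (27.65, 36.51). Then cos ∠FMR = MF·MR / (|MF||MR|), giving 49.74°.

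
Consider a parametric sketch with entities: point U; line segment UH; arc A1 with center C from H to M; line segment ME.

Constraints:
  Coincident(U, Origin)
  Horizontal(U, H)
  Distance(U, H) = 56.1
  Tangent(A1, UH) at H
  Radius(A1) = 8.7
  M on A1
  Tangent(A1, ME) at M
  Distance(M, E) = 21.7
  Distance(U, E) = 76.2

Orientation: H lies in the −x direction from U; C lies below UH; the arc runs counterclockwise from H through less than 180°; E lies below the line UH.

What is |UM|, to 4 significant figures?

64.56

Checks: |CM| = 8.700 ✓; ∠(CM, ME) = 90.00° ✓; |ME| = 21.70 ✓; |UE| = 76.20 ✓.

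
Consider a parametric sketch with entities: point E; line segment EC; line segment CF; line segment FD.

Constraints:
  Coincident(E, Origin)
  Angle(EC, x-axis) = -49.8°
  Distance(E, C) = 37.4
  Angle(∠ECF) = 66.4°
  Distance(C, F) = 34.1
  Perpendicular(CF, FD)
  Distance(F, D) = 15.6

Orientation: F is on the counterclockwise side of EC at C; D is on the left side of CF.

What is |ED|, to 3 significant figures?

26.7

E is at the origin; EC runs at -49.8° with length 37.4, so C = 37.4·(cos -49.8°, sin -49.8°) = (24.1, -28.6). ∠ECF = 66.4°, so CF runs at -49.8° + (180° − 66.4°) = 63.8° from the x-axis; with |CF| = 34.1, F = C + 34.1·(cos 63.8°, sin 63.8°) = (39.2, 2.03). CF ⟂ FD; with |FD| = 15.6 on the left of CF, D = F + 15.6·(-0.897, 0.442) = (25.2, 8.92). Then |ED| = |D − E| = 26.7.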